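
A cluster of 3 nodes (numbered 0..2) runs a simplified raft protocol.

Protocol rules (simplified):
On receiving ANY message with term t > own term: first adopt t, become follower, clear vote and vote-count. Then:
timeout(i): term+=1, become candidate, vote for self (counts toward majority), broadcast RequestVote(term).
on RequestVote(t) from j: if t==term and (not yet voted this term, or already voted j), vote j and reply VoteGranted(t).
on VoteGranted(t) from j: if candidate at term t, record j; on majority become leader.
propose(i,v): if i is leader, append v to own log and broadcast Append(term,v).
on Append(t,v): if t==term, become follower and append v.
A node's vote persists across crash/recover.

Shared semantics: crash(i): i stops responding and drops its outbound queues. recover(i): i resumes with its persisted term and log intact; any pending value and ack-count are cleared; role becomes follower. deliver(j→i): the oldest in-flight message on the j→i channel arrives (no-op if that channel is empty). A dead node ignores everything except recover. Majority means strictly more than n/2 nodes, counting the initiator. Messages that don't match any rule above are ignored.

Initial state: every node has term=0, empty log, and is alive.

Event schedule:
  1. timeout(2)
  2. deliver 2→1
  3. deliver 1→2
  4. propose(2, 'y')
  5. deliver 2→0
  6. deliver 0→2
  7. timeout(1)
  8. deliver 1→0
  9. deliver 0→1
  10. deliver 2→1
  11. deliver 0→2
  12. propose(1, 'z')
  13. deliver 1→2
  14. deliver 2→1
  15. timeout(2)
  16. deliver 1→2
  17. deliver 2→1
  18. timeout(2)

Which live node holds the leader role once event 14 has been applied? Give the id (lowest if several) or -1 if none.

1

e1 timeout(2): 2[cand,t=1,-]
e2 deliver 2→1: 1[foll,t=1,-]
e3 deliver 1→2: 2[lead,t=1,-]
e4 propose(2,'y'): 2[lead,t=1,y]
e5 deliver 2→0: 0[foll,t=1,-]
e6 deliver 0→2: ·
e7 timeout(1): 1[cand,t=2,-]
e8 deliver 1→0: 0[foll,t=2,-]
e9 deliver 0→1: 1[lead,t=2,-]
e10 deliver 2→1: ·
e11 deliver 0→2: ·
e12 propose(1,'z'): 1[lead,t=2,z]
e13 deliver 1→2: 2[foll,t=2,y]
e14 deliver 2→1: ·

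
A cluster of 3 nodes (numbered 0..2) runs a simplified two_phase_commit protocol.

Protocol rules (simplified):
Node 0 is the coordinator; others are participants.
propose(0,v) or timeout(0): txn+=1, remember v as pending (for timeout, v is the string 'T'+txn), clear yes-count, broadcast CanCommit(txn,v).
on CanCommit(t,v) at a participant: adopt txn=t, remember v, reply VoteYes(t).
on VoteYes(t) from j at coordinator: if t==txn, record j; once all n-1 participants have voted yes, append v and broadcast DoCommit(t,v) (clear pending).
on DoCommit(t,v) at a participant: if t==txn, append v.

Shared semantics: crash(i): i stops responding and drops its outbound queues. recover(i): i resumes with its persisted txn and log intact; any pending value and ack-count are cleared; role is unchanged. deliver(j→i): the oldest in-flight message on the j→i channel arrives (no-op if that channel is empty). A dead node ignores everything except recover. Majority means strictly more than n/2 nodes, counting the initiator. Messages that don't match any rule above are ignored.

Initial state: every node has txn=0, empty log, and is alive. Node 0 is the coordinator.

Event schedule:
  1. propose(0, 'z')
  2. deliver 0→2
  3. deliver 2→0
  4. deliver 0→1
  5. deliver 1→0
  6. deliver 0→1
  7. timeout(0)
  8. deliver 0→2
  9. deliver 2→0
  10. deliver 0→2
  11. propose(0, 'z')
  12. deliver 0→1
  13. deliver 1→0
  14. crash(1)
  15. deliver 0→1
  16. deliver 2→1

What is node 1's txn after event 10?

step 1 propose(0,'z'): 0={coor,t=1,log=-}
step 2 deliver 0→2: 2={part,t=1,log=-}
step 3 deliver 2→0: —
step 4 deliver 0→1: 1={part,t=1,log=-}
step 5 deliver 1→0: 0={coor,t=1,log=z}
step 6 deliver 0→1: 1={part,t=1,log=z}
step 7 timeout(0): 0={coor,t=2,log=z}
step 8 deliver 0→2: 2={part,t=1,log=z}
step 9 deliver 2→0: —
step 10 deliver 0→2: 2={part,t=2,log=z}

1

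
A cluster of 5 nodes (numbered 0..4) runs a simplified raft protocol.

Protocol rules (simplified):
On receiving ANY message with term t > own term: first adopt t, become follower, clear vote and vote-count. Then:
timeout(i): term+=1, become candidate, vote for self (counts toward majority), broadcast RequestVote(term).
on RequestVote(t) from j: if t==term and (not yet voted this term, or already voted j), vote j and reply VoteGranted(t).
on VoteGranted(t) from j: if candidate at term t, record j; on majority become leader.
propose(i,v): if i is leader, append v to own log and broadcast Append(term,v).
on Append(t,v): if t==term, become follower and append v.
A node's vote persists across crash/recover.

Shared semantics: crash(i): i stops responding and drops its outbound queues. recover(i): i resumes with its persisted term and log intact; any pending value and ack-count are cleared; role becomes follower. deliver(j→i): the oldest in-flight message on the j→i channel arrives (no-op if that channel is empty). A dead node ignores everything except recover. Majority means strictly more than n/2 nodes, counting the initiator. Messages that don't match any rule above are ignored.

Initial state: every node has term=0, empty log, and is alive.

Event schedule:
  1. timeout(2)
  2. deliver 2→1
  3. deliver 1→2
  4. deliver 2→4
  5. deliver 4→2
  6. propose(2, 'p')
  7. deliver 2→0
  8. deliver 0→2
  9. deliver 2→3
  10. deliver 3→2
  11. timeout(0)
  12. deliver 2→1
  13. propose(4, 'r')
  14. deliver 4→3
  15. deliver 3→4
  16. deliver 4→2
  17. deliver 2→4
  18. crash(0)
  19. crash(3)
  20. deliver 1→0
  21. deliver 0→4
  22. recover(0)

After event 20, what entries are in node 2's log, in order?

p

e1 timeout(2): 2[cand,t=1,-]
e2 deliver 2→1: 1[foll,t=1,-]
e3 deliver 1→2: ·
e4 deliver 2→4: 4[foll,t=1,-]
e5 deliver 4→2: 2[lead,t=1,-]
e6 propose(2,'p'): 2[lead,t=1,p]
e7 deliver 2→0: 0[foll,t=1,-]
e8 deliver 0→2: ·
e9 deliver 2→3: 3[foll,t=1,-]
e10 deliver 3→2: ·
e11 timeout(0): 0[cand,t=2,-]
e12 deliver 2→1: 1[foll,t=1,p]
e13 propose(4,'r'): ·
e14 deliver 4→3: ·
e15 deliver 3→4: ·
e16 deliver 4→2: ·
e17 deliver 2→4: 4[foll,t=1,p]
e18 crash(0): 0[✗cand,t=2,-]
e19 crash(3): 3[✗foll,t=1,-]
e20 deliver 1→0: ·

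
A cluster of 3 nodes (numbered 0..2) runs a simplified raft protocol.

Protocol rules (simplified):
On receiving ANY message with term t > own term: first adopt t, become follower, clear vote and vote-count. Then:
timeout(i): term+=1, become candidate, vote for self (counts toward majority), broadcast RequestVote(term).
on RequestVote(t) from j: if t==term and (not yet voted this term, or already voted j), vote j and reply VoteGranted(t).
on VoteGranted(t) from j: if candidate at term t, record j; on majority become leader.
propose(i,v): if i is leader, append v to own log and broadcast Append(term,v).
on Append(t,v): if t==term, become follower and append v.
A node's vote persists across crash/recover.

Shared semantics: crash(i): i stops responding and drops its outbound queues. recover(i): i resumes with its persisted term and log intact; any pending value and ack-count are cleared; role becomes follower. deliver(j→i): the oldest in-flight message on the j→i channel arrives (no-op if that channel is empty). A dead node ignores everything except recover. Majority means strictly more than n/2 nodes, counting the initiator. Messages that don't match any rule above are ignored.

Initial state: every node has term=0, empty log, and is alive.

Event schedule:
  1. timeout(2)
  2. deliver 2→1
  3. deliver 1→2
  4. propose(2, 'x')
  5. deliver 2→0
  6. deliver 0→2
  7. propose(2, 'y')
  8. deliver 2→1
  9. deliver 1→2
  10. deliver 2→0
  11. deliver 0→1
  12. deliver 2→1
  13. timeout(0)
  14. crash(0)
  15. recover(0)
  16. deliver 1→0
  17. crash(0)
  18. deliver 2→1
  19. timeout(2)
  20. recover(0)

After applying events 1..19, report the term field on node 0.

2

[1] timeout(2) → N2(cand t1 [-])
[2] deliver 2→1 → N1(foll t1 [-])
[3] deliver 1→2 → N2(lead t1 [-])
[4] propose(2,'x') → N2(lead t1 [x])
[5] deliver 2→0 → N0(foll t1 [-])
[6] deliver 0→2 → ∅
[7] propose(2,'y') → N2(lead t1 [x,y])
[8] deliver 2→1 → N1(foll t1 [x])
[9] deliver 1→2 → ∅
[10] deliver 2→0 → N0(foll t1 [x])
[11] deliver 0→1 → ∅
[12] deliver 2→1 → N1(foll t1 [x,y])
[13] timeout(0) → N0(cand t2 [x])
[14] crash(0) → N0(✗cand t2 [x])
[15] recover(0) → N0(foll t2 [x])
[16] deliver 1→0 → ∅
[17] crash(0) → N0(✗foll t2 [x])
[18] deliver 2→1 → ∅
[19] timeout(2) → N2(cand t2 [x,y])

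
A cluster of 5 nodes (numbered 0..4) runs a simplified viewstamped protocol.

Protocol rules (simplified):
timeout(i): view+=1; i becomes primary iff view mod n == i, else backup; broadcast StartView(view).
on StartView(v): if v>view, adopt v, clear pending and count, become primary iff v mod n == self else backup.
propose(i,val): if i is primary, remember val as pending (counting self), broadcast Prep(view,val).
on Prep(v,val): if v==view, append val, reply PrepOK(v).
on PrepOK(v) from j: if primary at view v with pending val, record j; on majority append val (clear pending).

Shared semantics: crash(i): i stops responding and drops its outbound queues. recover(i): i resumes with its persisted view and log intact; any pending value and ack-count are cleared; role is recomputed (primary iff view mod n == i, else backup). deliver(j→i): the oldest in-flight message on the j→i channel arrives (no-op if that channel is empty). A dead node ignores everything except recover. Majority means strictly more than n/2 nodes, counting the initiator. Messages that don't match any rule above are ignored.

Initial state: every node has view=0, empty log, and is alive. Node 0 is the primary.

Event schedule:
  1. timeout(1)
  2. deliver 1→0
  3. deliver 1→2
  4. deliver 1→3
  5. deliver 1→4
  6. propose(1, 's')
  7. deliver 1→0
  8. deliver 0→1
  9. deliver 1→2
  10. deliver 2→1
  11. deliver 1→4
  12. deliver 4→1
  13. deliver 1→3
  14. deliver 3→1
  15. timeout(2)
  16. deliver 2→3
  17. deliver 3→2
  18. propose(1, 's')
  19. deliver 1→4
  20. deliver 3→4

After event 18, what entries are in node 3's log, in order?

[1] timeout(1) → N1(prim v1 [-])
[2] deliver 1→0 → N0(back v1 [-])
[3] deliver 1→2 → N2(back v1 [-])
[4] deliver 1→3 → N3(back v1 [-])
[5] deliver 1→4 → N4(back v1 [-])
[6] propose(1,'s') → ∅
[7] deliver 1→0 → N0(back v1 [s])
[8] deliver 0→1 → ∅
[9] deliver 1→2 → N2(back v1 [s])
[10] deliver 2→1 → N1(prim v1 [s])
[11] deliver 1→4 → N4(back v1 [s])
[12] deliver 4→1 → ∅
[13] deliver 1→3 → N3(back v1 [s])
[14] deliver 3→1 → ∅
[15] timeout(2) → N2(prim v2 [s])
[16] deliver 2→3 → N3(back v2 [s])
[17] deliver 3→2 → ∅
[18] propose(1,'s') → ∅

s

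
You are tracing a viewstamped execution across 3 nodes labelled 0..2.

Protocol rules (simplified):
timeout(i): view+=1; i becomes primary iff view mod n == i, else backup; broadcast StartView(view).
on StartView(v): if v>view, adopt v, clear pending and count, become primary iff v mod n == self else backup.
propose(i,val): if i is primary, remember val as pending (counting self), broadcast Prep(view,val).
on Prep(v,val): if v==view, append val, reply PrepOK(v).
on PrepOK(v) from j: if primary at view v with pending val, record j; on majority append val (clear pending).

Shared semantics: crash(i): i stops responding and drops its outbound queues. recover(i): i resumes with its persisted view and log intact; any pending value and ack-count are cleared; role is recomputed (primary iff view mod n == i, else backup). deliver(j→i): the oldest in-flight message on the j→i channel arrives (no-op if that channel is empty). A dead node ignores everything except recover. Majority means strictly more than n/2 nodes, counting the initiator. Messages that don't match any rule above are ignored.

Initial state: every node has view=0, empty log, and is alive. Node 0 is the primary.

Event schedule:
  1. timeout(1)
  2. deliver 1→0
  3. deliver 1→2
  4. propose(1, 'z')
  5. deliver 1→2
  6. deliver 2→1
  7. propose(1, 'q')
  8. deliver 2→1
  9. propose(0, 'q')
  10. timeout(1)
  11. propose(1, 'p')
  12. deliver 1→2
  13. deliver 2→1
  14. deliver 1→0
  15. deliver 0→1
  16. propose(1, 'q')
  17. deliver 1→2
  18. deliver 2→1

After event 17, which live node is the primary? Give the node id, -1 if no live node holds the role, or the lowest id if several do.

[1] timeout(1) → N1(prim v1 [-])
[2] deliver 1→0 → N0(back v1 [-])
[3] deliver 1→2 → N2(back v1 [-])
[4] propose(1,'z') → ∅
[5] deliver 1→2 → N2(back v1 [z])
[6] deliver 2→1 → N1(prim v1 [z])
[7] propose(1,'q') → ∅
[8] deliver 2→1 → ∅
[9] propose(0,'q') → ∅
[10] timeout(1) → N1(back v2 [z])
[11] propose(1,'p') → ∅
[12] deliver 1→2 → N2(back v1 [z,q])
[13] deliver 2→1 → ∅
[14] deliver 1→0 → N0(back v1 [z])
[15] deliver 0→1 → ∅
[16] propose(1,'q') → ∅
[17] deliver 1→2 → N2(prim v2 [z,q])

2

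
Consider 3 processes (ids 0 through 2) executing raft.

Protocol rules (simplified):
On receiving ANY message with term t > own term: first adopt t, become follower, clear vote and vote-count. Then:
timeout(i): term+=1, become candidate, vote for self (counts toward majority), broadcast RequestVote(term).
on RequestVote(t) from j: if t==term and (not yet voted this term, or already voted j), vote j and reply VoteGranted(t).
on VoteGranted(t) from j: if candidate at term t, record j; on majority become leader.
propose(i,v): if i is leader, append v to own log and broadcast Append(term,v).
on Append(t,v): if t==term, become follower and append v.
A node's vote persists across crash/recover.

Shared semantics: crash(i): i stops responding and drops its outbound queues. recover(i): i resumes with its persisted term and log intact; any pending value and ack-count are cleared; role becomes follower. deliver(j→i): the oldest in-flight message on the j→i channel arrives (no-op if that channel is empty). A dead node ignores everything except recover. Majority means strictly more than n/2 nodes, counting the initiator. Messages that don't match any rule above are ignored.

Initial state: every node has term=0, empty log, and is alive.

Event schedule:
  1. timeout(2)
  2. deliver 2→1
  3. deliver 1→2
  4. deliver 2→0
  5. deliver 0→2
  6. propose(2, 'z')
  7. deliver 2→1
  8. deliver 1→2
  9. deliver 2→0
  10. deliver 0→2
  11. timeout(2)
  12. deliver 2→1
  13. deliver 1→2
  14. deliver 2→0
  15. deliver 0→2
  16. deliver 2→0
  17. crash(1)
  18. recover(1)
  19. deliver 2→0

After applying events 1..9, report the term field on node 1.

after 1 — timeout(2): n2:cand/t1/[-]
after 2 — deliver 2→1: n1:foll/t1/[-]
after 3 — deliver 1→2: n2:lead/t1/[-]
after 4 — deliver 2→0: n0:foll/t1/[-]
after 5 — deliver 0→2: ·
after 6 — propose(2,'z'): n2:lead/t1/[z]
after 7 — deliver 2→1: n1:foll/t1/[z]
after 8 — deliver 1→2: ·
after 9 — deliver 2→0: n0:foll/t1/[z]

1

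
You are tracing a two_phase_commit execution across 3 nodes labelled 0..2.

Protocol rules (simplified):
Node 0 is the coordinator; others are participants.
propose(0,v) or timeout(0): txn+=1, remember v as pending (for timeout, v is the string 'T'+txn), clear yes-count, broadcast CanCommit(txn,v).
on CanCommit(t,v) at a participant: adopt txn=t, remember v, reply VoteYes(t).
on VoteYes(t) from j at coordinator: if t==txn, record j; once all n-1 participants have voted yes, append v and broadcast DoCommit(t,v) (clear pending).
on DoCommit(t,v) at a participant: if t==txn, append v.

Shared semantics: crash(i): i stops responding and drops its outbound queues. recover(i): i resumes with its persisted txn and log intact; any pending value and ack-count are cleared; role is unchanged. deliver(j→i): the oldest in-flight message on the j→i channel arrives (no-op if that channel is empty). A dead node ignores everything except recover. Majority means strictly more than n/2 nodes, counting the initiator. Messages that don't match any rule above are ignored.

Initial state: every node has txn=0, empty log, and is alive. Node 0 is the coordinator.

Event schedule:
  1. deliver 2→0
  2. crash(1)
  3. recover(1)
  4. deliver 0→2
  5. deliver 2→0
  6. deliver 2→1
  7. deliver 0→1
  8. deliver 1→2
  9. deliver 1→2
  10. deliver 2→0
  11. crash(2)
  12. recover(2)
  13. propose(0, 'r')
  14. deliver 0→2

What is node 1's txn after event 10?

after 1 — deliver 2→0: ·
after 2 — crash(1): n1:✗part/t0/[-]
after 3 — recover(1): n1:part/t0/[-]
after 4 — deliver 0→2: ·
after 5 — deliver 2→0: ·
after 6 — deliver 2→1: ·
after 7 — deliver 0→1: ·
after 8 — deliver 1→2: ·
after 9 — deliver 1→2: ·
after 10 — deliver 2→0: ·

0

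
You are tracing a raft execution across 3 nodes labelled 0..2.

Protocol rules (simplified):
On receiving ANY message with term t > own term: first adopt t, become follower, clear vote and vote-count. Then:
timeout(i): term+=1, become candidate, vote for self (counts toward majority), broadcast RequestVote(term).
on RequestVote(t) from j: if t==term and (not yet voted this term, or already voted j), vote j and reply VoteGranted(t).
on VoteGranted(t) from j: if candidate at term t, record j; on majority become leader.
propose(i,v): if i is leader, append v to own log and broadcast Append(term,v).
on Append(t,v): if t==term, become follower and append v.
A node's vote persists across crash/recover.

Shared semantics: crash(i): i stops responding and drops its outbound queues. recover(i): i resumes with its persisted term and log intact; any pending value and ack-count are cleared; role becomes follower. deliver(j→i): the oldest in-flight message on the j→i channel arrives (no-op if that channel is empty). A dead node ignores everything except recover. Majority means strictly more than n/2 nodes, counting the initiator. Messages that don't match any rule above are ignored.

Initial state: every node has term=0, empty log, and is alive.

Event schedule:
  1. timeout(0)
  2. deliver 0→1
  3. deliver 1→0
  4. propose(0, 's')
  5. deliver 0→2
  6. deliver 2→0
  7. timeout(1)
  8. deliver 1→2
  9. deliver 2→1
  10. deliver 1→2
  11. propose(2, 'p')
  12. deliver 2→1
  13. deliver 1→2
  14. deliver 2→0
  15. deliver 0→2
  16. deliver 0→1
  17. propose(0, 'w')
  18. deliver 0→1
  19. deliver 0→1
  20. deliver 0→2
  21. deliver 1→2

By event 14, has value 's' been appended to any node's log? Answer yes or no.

step 1 timeout(0): 0={cand,t=1,log=-}
step 2 deliver 0→1: 1={foll,t=1,log=-}
step 3 deliver 1→0: 0={lead,t=1,log=-}
step 4 propose(0,'s'): 0={lead,t=1,log=s}
step 5 deliver 0→2: 2={foll,t=1,log=-}
step 6 deliver 2→0: —
step 7 timeout(1): 1={cand,t=2,log=-}
step 8 deliver 1→2: 2={foll,t=2,log=-}
step 9 deliver 2→1: 1={lead,t=2,log=-}
step 10 deliver 1→2: —
step 11 propose(2,'p'): —
step 12 deliver 2→1: —
step 13 deliver 1→2: —
step 14 deliver 2→0: —

yes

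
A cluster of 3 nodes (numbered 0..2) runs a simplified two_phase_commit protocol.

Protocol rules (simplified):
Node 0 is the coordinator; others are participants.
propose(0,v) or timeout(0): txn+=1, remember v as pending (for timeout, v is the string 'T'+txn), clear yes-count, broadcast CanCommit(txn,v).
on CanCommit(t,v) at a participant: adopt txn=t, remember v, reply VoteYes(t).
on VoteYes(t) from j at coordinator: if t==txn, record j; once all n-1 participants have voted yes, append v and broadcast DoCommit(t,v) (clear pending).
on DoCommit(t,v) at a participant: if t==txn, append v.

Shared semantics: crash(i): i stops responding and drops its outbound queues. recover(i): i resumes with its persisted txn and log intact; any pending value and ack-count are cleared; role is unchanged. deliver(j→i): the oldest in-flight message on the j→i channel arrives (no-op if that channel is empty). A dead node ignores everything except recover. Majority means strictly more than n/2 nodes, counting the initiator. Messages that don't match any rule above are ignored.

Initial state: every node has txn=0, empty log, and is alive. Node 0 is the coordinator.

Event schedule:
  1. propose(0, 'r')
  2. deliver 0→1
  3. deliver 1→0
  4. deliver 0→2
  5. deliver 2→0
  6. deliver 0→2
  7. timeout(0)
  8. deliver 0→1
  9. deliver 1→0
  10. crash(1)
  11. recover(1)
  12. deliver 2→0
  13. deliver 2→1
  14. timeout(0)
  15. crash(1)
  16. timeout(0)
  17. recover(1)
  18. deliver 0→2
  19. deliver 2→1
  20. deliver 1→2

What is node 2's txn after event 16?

1

step 1 propose(0,'r'): 0={coor,t=1,log=-}
step 2 deliver 0→1: 1={part,t=1,log=-}
step 3 deliver 1→0: —
step 4 deliver 0→2: 2={part,t=1,log=-}
step 5 deliver 2→0: 0={coor,t=1,log=r}
step 6 deliver 0→2: 2={part,t=1,log=r}
step 7 timeout(0): 0={coor,t=2,log=r}
step 8 deliver 0→1: 1={part,t=1,log=r}
step 9 deliver 1→0: —
step 10 crash(1): 1={✗part,t=1,log=r}
step 11 recover(1): 1={part,t=1,log=r}
step 12 deliver 2→0: —
step 13 deliver 2→1: —
step 14 timeout(0): 0={coor,t=3,log=r}
step 15 crash(1): 1={✗part,t=1,log=r}
step 16 timeout(0): 0={coor,t=4,log=r}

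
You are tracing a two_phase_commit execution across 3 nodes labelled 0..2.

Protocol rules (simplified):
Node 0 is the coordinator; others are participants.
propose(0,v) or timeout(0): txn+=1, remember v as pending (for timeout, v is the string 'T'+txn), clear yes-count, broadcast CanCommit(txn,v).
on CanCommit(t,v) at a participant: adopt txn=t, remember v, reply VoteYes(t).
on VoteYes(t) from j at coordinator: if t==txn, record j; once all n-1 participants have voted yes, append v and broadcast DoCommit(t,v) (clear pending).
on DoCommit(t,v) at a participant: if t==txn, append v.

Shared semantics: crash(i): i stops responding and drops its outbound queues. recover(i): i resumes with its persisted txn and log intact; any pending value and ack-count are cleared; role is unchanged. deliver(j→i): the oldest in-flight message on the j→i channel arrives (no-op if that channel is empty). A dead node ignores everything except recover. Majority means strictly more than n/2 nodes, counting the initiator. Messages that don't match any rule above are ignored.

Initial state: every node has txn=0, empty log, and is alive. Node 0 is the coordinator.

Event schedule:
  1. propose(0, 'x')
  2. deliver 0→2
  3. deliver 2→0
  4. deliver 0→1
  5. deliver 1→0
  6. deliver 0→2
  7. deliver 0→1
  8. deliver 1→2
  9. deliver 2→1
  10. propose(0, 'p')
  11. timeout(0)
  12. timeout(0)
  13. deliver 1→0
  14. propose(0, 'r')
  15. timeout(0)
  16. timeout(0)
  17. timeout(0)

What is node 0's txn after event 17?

after 1 — propose(0,'x'): n0:coor/t1/[-]
after 2 — deliver 0→2: n2:part/t1/[-]
after 3 — deliver 2→0: ·
after 4 — deliver 0→1: n1:part/t1/[-]
after 5 — deliver 1→0: n0:coor/t1/[x]
after 6 — deliver 0→2: n2:part/t1/[x]
after 7 — deliver 0→1: n1:part/t1/[x]
after 8 — deliver 1→2: ·
after 9 — deliver 2→1: ·
after 10 — propose(0,'p'): n0:coor/t2/[x]
after 11 — timeout(0): n0:coor/t3/[x]
after 12 — timeout(0): n0:coor/t4/[x]
after 13 — deliver 1→0: ·
after 14 — propose(0,'r'): n0:coor/t5/[x]
after 15 — timeout(0): n0:coor/t6/[x]
after 16 — timeout(0): n0:coor/t7/[x]
after 17 — timeout(0): n0:coor/t8/[x]

8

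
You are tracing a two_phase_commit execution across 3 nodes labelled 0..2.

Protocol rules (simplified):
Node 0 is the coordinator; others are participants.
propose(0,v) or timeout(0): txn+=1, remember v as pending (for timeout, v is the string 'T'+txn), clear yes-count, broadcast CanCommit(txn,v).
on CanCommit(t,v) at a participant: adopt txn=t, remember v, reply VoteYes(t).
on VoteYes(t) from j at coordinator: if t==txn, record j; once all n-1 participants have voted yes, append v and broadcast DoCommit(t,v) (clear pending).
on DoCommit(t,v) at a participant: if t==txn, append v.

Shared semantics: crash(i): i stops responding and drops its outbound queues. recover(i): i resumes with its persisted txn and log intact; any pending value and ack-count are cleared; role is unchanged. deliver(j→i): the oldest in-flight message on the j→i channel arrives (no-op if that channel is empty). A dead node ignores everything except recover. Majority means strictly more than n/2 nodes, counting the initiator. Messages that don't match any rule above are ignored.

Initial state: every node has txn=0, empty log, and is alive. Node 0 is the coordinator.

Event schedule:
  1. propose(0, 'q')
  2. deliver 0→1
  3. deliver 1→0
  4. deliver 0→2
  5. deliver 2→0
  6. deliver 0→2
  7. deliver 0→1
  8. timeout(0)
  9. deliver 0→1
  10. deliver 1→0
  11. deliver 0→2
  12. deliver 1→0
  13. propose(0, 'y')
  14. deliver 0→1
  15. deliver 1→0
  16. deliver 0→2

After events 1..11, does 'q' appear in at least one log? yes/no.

yes

after 1 — propose(0,'q'): n0:coor/t1/[-]
after 2 — deliver 0→1: n1:part/t1/[-]
after 3 — deliver 1→0: ·
after 4 — deliver 0→2: n2:part/t1/[-]
after 5 — deliver 2→0: n0:coor/t1/[q]
after 6 — deliver 0→2: n2:part/t1/[q]
after 7 — deliver 0→1: n1:part/t1/[q]
after 8 — timeout(0): n0:coor/t2/[q]
after 9 — deliver 0→1: n1:part/t2/[q]
after 10 — deliver 1→0: ·
after 11 — deliver 0→2: n2:part/t2/[q]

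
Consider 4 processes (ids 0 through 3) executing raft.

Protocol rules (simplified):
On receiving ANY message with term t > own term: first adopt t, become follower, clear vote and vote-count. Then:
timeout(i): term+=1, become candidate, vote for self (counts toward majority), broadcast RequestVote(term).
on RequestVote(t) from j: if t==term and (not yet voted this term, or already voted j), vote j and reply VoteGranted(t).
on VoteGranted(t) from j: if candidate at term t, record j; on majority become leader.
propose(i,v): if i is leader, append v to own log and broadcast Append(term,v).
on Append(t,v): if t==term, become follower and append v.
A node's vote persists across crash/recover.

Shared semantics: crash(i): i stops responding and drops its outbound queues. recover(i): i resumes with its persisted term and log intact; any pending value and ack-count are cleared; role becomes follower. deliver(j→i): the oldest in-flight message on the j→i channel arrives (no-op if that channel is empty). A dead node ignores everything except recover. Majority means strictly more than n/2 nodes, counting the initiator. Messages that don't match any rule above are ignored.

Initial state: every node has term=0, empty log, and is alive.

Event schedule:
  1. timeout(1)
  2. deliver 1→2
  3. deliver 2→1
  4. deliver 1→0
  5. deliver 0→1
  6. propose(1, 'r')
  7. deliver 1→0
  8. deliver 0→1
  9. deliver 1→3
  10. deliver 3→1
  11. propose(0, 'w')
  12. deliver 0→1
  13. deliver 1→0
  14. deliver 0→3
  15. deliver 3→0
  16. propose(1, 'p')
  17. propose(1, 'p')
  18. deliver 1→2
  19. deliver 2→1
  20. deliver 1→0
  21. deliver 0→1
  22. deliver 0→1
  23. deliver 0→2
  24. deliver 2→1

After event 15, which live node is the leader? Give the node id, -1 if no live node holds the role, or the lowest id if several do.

1

1. timeout(1):  <1:cand t1 ->
2. deliver 1→2:  <2:foll t1 ->
3. deliver 2→1:  nop
4. deliver 1→0:  <0:foll t1 ->
5. deliver 0→1:  <1:lead t1 ->
6. propose(1,'r'):  <1:lead t1 r>
7. deliver 1→0:  <0:foll t1 r>
8. deliver 0→1:  nop
9. deliver 1→3:  <3:foll t1 ->
10. deliver 3→1:  nop
11. propose(0,'w'):  nop
12. deliver 0→1:  nop
13. deliver 1→0:  nop
14. deliver 0→3:  nop
15. deliver 3→0:  nop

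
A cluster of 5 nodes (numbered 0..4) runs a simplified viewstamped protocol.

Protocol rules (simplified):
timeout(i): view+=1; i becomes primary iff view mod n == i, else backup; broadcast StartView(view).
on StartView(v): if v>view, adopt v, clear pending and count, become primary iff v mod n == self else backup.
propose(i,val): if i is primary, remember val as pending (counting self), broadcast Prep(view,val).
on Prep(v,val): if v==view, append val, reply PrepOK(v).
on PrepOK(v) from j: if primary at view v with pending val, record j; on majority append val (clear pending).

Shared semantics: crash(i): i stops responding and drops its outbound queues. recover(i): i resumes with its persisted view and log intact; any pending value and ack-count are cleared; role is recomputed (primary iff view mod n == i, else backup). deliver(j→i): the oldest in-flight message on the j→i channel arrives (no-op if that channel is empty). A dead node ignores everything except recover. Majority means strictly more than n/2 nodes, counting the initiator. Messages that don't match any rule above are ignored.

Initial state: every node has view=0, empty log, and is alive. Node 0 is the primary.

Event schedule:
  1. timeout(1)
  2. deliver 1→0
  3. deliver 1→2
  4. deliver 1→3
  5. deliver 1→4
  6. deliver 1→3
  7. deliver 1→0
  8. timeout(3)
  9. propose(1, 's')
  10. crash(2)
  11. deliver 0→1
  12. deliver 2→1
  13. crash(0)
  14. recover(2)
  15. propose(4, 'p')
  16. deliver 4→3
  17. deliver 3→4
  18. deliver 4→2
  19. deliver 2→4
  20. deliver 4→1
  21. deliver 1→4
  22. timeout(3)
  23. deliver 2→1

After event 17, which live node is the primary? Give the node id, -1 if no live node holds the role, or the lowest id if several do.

e1 timeout(1): 1[prim,v=1,-]
e2 deliver 1→0: 0[back,v=1,-]
e3 deliver 1→2: 2[back,v=1,-]
e4 deliver 1→3: 3[back,v=1,-]
e5 deliver 1→4: 4[back,v=1,-]
e6 deliver 1→3: ·
e7 deliver 1→0: ·
e8 timeout(3): 3[back,v=2,-]
e9 propose(1,'s'): ·
e10 crash(2): 2[✗back,v=1,-]
e11 deliver 0→1: ·
e12 deliver 2→1: ·
e13 crash(0): 0[✗back,v=1,-]
e14 recover(2): 2[back,v=1,-]
e15 propose(4,'p'): ·
e16 deliver 4→3: ·
e17 deliver 3→4: 4[back,v=2,-]

1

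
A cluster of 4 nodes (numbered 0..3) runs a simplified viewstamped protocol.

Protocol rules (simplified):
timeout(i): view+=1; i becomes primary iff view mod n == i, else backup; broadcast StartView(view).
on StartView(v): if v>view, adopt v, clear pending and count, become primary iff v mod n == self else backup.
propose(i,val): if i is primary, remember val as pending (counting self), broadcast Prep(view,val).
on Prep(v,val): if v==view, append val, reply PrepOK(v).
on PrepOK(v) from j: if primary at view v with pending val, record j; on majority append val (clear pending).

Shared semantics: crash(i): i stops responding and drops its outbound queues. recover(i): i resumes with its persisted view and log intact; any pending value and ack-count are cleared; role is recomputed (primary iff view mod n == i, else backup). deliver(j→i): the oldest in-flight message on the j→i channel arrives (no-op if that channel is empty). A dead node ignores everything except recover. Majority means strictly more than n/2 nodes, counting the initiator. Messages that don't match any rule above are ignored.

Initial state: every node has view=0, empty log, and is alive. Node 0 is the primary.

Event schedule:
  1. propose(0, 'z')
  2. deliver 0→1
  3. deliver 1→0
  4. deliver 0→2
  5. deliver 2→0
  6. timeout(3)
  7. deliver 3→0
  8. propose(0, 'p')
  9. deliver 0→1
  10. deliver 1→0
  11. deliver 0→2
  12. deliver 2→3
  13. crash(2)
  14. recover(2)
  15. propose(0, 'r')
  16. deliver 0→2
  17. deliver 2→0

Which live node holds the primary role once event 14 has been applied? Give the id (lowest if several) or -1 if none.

-1

1. propose(0,'z'):  nop
2. deliver 0→1:  <1:back v0 z>
3. deliver 1→0:  nop
4. deliver 0→2:  <2:back v0 z>
5. deliver 2→0:  <0:prim v0 z>
6. timeout(3):  <3:back v1 ->
7. deliver 3→0:  <0:back v1 z>
8. propose(0,'p'):  nop
9. deliver 0→1:  nop
10. deliver 1→0:  nop
11. deliver 0→2:  nop
12. deliver 2→3:  nop
13. crash(2):  <2:✗back v0 z>
14. recover(2):  <2:back v0 z>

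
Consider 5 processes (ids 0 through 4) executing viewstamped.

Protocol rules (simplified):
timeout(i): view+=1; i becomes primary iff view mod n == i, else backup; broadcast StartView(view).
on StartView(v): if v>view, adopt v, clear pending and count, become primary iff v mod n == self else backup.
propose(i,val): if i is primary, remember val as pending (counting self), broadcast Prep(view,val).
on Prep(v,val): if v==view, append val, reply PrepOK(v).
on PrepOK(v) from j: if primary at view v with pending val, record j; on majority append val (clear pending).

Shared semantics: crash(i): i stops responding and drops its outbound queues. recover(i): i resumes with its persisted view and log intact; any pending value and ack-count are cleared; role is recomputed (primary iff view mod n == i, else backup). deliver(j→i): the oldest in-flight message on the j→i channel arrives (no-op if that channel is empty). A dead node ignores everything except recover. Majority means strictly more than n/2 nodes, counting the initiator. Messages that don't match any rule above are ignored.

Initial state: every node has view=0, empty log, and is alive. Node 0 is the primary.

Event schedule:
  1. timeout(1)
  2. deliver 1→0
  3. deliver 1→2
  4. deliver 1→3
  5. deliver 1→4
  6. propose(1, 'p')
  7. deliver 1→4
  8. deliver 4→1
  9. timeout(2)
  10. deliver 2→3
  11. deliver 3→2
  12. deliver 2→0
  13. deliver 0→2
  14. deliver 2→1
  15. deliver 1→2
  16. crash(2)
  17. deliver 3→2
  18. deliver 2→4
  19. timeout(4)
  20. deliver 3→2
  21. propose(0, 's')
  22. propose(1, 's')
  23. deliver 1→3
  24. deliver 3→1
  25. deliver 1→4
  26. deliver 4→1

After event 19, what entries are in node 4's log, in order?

p

1. timeout(1):  <1:prim v1 ->
2. deliver 1→0:  <0:back v1 ->
3. deliver 1→2:  <2:back v1 ->
4. deliver 1→3:  <3:back v1 ->
5. deliver 1→4:  <4:back v1 ->
6. propose(1,'p'):  nop
7. deliver 1→4:  <4:back v1 p>
8. deliver 4→1:  nop
9. timeout(2):  <2:prim v2 ->
10. deliver 2→3:  <3:back v2 ->
11. deliver 3→2:  nop
12. deliver 2→0:  <0:back v2 ->
13. deliver 0→2:  nop
14. deliver 2→1:  <1:back v2 ->
15. deliver 1→2:  nop
16. crash(2):  <2:✗prim v2 ->
17. deliver 3→2:  nop
18. deliver 2→4:  nop
19. timeout(4):  <4:back v2 p>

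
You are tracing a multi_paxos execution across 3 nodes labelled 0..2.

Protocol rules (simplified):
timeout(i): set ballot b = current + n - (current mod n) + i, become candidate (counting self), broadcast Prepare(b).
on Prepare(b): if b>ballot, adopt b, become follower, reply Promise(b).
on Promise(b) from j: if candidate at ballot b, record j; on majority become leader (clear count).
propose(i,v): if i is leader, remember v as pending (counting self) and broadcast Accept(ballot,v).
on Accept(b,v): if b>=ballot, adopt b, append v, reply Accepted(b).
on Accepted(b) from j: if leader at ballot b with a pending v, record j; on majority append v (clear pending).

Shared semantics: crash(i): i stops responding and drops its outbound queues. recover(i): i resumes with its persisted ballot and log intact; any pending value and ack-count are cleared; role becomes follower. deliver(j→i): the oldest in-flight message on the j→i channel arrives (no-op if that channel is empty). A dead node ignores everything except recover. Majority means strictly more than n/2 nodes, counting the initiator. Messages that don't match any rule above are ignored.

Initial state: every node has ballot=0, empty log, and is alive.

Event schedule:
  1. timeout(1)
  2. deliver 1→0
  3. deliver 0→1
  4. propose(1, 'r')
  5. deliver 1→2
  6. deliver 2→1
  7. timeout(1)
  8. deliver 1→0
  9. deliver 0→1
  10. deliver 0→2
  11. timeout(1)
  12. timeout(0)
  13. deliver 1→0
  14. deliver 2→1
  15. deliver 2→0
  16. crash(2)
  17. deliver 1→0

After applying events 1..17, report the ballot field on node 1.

step 1 timeout(1): 1={cand,b=4,log=-}
step 2 deliver 1→0: 0={foll,b=4,log=-}
step 3 deliver 0→1: 1={lead,b=4,log=-}
step 4 propose(1,'r'): —
step 5 deliver 1→2: 2={foll,b=4,log=-}
step 6 deliver 2→1: —
step 7 timeout(1): 1={cand,b=7,log=-}
step 8 deliver 1→0: 0={foll,b=4,log=r}
step 9 deliver 0→1: —
step 10 deliver 0→2: —
step 11 timeout(1): 1={cand,b=10,log=-}
step 12 timeout(0): 0={cand,b=6,log=r}
step 13 deliver 1→0: 0={foll,b=7,log=r}
step 14 deliver 2→1: —
step 15 deliver 2→0: —
step 16 crash(2): 2={✗foll,b=4,log=-}
step 17 deliver 1→0: 0={foll,b=10,log=r}

10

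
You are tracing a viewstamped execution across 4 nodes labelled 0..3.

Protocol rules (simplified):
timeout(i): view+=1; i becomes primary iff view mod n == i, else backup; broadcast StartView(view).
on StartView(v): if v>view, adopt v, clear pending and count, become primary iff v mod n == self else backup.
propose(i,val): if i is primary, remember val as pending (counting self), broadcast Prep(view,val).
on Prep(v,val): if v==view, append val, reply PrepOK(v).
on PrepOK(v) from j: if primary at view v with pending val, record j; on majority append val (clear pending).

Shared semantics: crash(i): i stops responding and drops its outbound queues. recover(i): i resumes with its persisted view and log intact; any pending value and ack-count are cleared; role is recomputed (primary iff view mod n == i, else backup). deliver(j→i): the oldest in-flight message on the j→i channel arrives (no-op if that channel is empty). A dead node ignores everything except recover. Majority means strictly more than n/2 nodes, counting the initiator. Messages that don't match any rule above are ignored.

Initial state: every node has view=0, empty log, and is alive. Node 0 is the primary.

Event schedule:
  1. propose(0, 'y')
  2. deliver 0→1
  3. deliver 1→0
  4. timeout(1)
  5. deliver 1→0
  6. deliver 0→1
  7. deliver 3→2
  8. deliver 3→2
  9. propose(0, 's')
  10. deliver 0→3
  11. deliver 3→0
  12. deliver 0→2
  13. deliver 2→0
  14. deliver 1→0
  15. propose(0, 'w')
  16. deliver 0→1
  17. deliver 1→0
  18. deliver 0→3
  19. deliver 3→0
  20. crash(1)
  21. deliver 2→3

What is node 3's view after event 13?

0

e1 propose(0,'y'): ·
e2 deliver 0→1: 1[back,v=0,y]
e3 deliver 1→0: ·
e4 timeout(1): 1[prim,v=1,y]
e5 deliver 1→0: 0[back,v=1,-]
e6 deliver 0→1: ·
e7 deliver 3→2: ·
e8 deliver 3→2: ·
e9 propose(0,'s'): ·
e10 deliver 0→3: 3[back,v=0,y]
e11 deliver 3→0: ·
e12 deliver 0→2: 2[back,v=0,y]
e13 deliver 2→0: ·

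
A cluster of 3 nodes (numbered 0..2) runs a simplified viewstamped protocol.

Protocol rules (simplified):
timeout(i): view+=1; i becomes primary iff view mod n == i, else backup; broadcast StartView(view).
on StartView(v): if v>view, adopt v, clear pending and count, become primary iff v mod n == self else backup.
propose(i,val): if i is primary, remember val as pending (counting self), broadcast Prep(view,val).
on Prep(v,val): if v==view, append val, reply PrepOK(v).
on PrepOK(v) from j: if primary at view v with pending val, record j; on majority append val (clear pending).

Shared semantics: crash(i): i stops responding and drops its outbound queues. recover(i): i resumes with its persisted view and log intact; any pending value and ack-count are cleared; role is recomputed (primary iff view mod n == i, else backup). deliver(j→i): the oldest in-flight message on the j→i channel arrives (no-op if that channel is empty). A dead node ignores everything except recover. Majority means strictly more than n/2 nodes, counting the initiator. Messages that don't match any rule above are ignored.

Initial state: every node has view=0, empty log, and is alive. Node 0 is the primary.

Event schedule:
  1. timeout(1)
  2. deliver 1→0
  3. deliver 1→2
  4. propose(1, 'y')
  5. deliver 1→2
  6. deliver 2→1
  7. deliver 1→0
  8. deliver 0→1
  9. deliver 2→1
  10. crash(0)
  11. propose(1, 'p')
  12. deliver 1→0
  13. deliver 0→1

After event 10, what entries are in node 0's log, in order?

y

e1 timeout(1): 1[prim,v=1,-]
e2 deliver 1→0: 0[back,v=1,-]
e3 deliver 1→2: 2[back,v=1,-]
e4 propose(1,'y'): ·
e5 deliver 1→2: 2[back,v=1,y]
e6 deliver 2→1: 1[prim,v=1,y]
e7 deliver 1→0: 0[back,v=1,y]
e8 deliver 0→1: ·
e9 deliver 2→1: ·
e10 crash(0): 0[✗back,v=1,y]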